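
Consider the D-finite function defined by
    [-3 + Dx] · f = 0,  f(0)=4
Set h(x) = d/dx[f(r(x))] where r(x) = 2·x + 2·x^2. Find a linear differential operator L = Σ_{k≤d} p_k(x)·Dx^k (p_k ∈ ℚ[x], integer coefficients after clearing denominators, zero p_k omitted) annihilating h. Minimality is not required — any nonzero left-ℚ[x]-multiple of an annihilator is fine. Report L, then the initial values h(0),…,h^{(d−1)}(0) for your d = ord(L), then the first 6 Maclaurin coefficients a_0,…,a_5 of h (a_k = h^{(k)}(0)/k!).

f: a_k = 4, 12, 18, 18, 27/2, 81/10, …
f∘r: x↦r, Dx↦Dx/r' in L_f ⇒ L₀.
h=h₀': d/dx-closure on L₀ ⇒ L.
L = (8 + 24·x + 24·x^2) + (-1 - 2·x)·Dx  (order 1).
h: a_k = 24, 192, 864, 2880, 7776, 89856/5, …
ICs: h(0) = 24.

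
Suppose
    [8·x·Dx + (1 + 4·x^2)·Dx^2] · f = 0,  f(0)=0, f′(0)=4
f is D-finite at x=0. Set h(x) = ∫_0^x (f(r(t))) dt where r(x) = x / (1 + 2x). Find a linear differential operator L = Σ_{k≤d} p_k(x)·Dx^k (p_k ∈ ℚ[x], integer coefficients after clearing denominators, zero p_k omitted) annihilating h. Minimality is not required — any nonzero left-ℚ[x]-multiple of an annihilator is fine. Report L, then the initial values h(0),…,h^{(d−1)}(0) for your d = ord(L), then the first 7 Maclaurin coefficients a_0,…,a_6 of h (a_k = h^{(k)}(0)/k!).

L = (4 + 16·x)·Dx^2 + (1 + 4·x + 8·x^2)·Dx^3  (order 3).
h: a_k = 0, 0, 2, -8/3, 8/3, 0, -128/15, …
ICs: h(0) = 0, h′(0) = 0, h′′(0) = 4.

f: a_k = 0, 4, 0, -16/3, 0, 64/5, 0, …
Change of var in L_f (x↦r) gives L₀.
∫: right-multiply L₀ by Dx.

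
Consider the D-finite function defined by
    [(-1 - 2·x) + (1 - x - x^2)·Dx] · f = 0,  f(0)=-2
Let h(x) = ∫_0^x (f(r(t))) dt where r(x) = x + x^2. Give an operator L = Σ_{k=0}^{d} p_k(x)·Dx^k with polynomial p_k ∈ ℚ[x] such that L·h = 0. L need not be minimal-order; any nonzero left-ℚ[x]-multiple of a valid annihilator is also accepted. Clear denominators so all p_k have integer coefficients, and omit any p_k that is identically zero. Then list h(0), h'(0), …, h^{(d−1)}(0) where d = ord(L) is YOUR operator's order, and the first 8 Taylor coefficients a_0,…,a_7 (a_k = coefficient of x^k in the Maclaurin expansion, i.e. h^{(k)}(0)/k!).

L = (1 + 4·x + 6·x^2 + 4·x^3)·Dx + (-1 + x + 2·x^2 + 2·x^3 + x^4)·Dx^2  (order 2).
h: a_k = 0, -2, -1, -2, -7/2, -32/5, -37/3, -172/7, …
ICs: h(0) = 0, h′(0) = -2.

f: a_k = -2, -2, -4, -6, -10, -16, -26, -42, …
f∘r: x↦r, Dx↦Dx/r' in L_f ⇒ L₀.
h=∫₀ˣh₀: take L = L₀·Dx.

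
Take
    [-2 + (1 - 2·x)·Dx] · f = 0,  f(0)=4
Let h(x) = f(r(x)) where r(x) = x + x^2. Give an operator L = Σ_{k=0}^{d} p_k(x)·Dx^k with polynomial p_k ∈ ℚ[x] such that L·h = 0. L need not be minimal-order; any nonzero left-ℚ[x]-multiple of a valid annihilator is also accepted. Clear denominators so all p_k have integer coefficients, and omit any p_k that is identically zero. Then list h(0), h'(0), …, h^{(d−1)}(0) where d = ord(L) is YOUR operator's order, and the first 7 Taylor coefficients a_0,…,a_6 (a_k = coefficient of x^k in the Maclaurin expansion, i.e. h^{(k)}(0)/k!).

L = (2 + 4·x) + (-1 + 2·x + 2·x^2)·Dx  (order 1).
h: a_k = 4, 8, 24, 64, 176, 480, 1312, …
ICs: h(0) = 4.

f: a_k = 4, 8, 16, 32, 64, 128, 256, …
Change of var in L_f (x↦r) gives L₀.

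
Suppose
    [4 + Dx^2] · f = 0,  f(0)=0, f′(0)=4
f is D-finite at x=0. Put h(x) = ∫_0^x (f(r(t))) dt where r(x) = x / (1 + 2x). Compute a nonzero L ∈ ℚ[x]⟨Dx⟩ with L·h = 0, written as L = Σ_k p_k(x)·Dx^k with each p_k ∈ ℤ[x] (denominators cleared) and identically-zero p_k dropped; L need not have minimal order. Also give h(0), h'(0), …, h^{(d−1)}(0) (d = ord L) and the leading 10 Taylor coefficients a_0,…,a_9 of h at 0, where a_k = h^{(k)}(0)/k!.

L = 4·Dx + (4 + 24·x + 48·x^2 + 32·x^3)·Dx^2 + (1 + 8·x + 24·x^2 + 32·x^3 + 16·x^4)·Dx^3  (order 3).
h: a_k = 0, 0, 2, -8/3, 10/3, -16/5, 4/45, 80/7, -13862/315, 50912/405, …
ICs: h(0) = 0, h′(0) = 0, h′′(0) = 4.

f: a_k = 0, 4, 0, -8/3, 0, 8/15, 0, -16/315, 0, 8/2835, …
h₀=f(r): pull back L_f along r ⇒ L₀.
∫: right-multiply L₀ by Dx.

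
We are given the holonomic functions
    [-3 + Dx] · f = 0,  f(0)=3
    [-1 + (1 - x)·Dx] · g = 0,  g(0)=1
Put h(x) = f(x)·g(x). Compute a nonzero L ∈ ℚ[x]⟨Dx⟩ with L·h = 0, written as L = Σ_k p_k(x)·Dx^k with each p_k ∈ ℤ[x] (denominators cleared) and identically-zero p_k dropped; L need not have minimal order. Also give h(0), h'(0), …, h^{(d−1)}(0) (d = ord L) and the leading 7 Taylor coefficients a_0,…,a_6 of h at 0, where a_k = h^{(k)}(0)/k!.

L = (4 - 3·x) + (-1 + x)·Dx  (order 1).
h: a_k = 3, 12, 51/2, 39, 393/8, 276/5, 4659/80, …
ICs: h(0) = 3.

f: a_k = 3, 9, 27/2, 27/2, 81/8, 243/40, 243/80, …
g: a_k = 1, 1, 1, 1, 1, 1, 1, …
L₀ := L_f ⊗_s L_g (sym. prod.), ord ≤ 1.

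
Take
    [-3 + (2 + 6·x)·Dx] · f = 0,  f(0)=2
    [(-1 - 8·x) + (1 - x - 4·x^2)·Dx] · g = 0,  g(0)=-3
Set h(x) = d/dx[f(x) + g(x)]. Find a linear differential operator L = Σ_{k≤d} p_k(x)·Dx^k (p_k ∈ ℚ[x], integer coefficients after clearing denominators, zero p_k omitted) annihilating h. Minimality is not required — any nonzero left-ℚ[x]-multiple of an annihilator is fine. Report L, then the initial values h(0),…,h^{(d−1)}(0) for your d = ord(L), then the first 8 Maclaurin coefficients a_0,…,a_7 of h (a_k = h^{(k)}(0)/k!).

f: a_k = 2, 3, -9/4, 27/8, -405/64, 1701/128, -15309/512, 72171/1024, …
g: a_k = -3, -3, -15, -27, -87, -195, -543, -1323, …
Weyl lclm of L_f,L_g ⇒ L₀ (ord ≤ 2).
h₀' ⇒ L via d/dx closure of L₀.
L = (-594 - 4230·x - 12960·x^2 - 14400·x^3 - 17280·x^4) + (-189 - 3054·x - 16389·x^2 - 38544·x^3 - 55440·x^4 - 51840·x^5)·Dx + (46 + 350·x + 794·x^2 - 198·x^3 - 5376·x^4 - 13920·x^5 - 11520·x^6)·Dx^2  (order 2).
h: a_k = 0, -69/2, -567/8, -5973/16, -116295/128, -879975/256, -8978067/1024, -60076749/2048, …
ICs: h(0) = 0, h′(0) = -69/2.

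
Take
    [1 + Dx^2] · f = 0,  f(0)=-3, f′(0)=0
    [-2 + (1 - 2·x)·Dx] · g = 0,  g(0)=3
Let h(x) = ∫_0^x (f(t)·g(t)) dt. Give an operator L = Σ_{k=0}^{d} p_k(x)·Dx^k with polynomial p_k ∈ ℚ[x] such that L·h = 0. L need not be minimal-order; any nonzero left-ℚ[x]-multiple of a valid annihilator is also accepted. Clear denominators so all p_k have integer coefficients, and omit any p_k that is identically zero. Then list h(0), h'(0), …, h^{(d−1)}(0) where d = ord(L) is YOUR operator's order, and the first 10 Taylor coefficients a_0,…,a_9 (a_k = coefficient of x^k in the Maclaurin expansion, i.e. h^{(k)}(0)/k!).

f: a_k = -3, 0, 3/2, 0, -1/8, 0, 1/240, 0, -1/13440, 0, …
g: a_k = 3, 6, 12, 24, 48, 96, 192, 384, 768, 1536, …
f·g: L₀ = L_f ⊗_s L_g, ord ≤ 2·1.
h=∫₀ˣh₀: take L = L₀·Dx.
L = (-1 + 2·x)·Dx + 4·Dx^2 + (-1 + 2·x)·Dx^3  (order 3).
h: a_k = 0, -9, -9, -21/2, -63/4, -1011/40, -337/8, -5777/80, -40439/320, -9058337/40320, …
ICs: h(0) = 0, h′(0) = -9, h′′(0) = -18.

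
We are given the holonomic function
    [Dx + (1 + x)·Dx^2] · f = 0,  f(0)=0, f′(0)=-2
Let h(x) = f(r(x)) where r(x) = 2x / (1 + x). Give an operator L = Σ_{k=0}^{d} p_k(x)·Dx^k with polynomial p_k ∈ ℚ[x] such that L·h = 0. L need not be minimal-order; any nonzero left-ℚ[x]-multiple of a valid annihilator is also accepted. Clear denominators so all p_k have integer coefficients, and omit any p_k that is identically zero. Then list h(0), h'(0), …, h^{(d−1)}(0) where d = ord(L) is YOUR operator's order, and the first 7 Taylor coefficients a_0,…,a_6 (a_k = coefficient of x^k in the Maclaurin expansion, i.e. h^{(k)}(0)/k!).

f: a_k = 0, -2, 1, -2/3, 1/2, -2/5, 1/3, …
Substitute x→r, Dx→(1/r')Dx; clear ⇒ L₀.
L = (4 + 6·x)·Dx + (1 + 4·x + 3·x^2)·Dx^2  (order 2).
h: a_k = 0, -4, 8, -52/3, 40, -484/5, 728/3, …
ICs: h(0) = 0, h′(0) = -4.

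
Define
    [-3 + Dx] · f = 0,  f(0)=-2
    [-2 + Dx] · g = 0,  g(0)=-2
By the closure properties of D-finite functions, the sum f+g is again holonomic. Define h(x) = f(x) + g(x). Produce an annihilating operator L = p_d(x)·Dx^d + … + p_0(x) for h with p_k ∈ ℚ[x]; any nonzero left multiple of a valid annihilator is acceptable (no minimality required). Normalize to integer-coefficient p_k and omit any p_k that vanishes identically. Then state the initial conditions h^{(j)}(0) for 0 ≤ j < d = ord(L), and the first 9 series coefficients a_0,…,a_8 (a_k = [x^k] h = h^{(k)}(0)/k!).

L = 6 - 5·Dx + Dx^2  (order 2).
h: a_k = -4, -10, -13, -35/3, -97/12, -55/12, -793/360, -463/504, -6817/20160, …
ICs: h(0) = -4, h′(0) = -10.

f: a_k = -2, -6, -9, -9, -27/4, -81/20, -81/40, -243/280, -729/2240, …
g: a_k = -2, -4, -4, -8/3, -4/3, -8/15, -8/45, -16/315, -4/315, …
h₀=f+g: left-lcm gives L₀, ord ≤ 2.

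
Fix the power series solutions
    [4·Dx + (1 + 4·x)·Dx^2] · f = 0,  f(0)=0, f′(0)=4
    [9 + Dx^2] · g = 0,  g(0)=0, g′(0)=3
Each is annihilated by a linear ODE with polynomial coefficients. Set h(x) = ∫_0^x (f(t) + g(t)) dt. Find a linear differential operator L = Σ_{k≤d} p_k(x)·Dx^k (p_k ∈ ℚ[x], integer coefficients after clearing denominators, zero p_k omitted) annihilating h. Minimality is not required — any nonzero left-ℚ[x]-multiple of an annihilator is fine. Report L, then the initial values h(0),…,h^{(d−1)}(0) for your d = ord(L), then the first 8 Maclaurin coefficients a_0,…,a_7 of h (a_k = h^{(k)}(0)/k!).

f: a_k = 0, 4, -8, 64/3, -64, 1024/5, -2048/3, 16384/7, …
g: a_k = 0, 3, 0, -9/2, 0, 81/40, 0, -243/560, …
h₀=f+g: left-lcm gives L₀, ord ≤ 4.
h=∫₀ˣh₀: take L = L₀·Dx.
L = (3780 + 2592·x + 5184·x^2)·Dx^2 + (369 + 2124·x + 3888·x^2 + 5184·x^3)·Dx^3 + (420 + 288·x + 576·x^2)·Dx^4 + (41 + 236·x + 432·x^2 + 576·x^3)·Dx^5  (order 5).
h: a_k = 0, 0, 7/2, -8/3, 101/24, -64/5, 8273/240, -2048/21, …
ICs: h(0) = 0, h′(0) = 0, h′′(0) = 7, h′′′(0) = -16, h′′′′(0) = 101.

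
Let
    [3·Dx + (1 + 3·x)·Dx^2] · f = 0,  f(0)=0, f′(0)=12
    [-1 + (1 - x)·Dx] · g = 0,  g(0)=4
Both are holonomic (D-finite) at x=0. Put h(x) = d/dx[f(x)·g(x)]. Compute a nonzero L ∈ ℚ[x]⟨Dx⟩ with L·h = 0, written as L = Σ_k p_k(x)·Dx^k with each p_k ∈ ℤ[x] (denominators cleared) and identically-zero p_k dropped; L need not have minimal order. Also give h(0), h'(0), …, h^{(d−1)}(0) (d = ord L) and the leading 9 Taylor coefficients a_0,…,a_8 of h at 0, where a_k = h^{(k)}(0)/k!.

f: a_k = 0, 12, -18, 36, -81, 972/5, -486, 8748/7, -6561/2, …
g: a_k = 4, 4, 4, 4, 4, 4, 4, 4, 4, …
Product ⇒ symmetric product L₀, ord ≤ 2.
h=h₀': d/dx-closure on L₀ ⇒ L.
L = 12 + (-3 + 15·x)·Dx + (-1 - 2·x + 3·x^2)·Dx^2  (order 2).
h: a_k = 48, -48, 360, -816, 2868, -41112/5, 126996/5, -2658192/35, 8032014/35, …
ICs: h(0) = 48, h′(0) = -48.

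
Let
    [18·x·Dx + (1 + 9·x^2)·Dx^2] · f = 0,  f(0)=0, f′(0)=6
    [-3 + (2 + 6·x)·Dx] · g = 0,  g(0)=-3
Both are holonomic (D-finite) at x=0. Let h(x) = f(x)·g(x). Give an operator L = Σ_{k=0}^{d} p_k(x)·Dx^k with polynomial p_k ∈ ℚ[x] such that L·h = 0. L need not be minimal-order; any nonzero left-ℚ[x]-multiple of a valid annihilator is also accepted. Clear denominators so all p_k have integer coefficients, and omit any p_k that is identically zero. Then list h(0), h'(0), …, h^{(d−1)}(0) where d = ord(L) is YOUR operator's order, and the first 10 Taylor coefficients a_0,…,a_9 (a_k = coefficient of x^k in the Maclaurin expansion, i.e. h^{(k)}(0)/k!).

f: a_k = 0, 6, 0, -18, 0, 486/5, 0, -4374/7, 0, 4374, …
g: a_k = -3, -9/2, 27/8, -81/16, 1215/128, -5103/256, 45927/1024, -216513/2048, 8444007/32768, -42220035/65536, …
Sym-product of L_f,L_g gives L₀ (≤ ord 2).
L = (27 - 108·x - 81·x^2) + (-12 + 36·x + 324·x^2 + 324·x^3)·Dx + (4 + 24·x + 72·x^2 + 216·x^3 + 324·x^4)·Dx^2  (order 2).
h: a_k = 0, -18, -27, 297/4, 405/8, -94527/320, -298161/640, 41231511/17920, 73266687/35840, -1556249517/114688, …
ICs: h(0) = 0, h′(0) = -18.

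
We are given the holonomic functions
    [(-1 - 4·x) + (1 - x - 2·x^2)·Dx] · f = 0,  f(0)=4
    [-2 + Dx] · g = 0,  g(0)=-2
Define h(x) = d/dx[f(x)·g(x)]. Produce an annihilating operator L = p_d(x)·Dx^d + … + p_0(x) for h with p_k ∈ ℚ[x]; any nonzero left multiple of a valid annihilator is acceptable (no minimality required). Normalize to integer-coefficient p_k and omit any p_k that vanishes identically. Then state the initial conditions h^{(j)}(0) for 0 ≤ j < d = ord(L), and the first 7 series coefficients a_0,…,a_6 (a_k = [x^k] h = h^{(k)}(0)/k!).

L = (14 + 16·x - 12·x^2 - 16·x^3 + 16·x^4) + (-3 + x + 12·x^2 - 8·x^4)·Dx  (order 1).
h: a_k = -24, -112, -344, -928, -6952/3, -83536/15, -64936/5, …
ICs: h(0) = -24.

f: a_k = 4, 4, 12, 20, 44, 84, 172, …
g: a_k = -2, -4, -4, -8/3, -4/3, -8/15, -8/45, …
L₀ := L_f ⊗_s L_g (sym. prod.), ord ≤ 1.
h=h₀': d/dx-closure on L₀ ⇒ L.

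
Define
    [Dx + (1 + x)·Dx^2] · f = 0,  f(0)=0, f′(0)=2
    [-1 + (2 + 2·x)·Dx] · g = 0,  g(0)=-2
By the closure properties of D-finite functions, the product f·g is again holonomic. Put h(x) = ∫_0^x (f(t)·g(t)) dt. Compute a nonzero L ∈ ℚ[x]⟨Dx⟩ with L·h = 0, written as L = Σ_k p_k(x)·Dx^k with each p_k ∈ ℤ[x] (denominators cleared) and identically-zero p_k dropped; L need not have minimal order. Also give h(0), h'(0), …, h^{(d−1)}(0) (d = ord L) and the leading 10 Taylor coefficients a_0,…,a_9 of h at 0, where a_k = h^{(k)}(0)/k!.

L = Dx + (4 + 8·x + 4·x^2)·Dx^3  (order 3).
h: a_k = 0, 0, -2, 0, 1/24, -1/30, 71/2880, -31/1680, 3043/215040, -2689/241920, …
ICs: h(0) = 0, h′(0) = 0, h′′(0) = -4.

f: a_k = 0, 2, -1, 2/3, -1/2, 2/5, -1/3, 2/7, -1/4, 2/9, …
g: a_k = -2, -1, 1/4, -1/8, 5/64, -7/128, 21/512, -33/1024, 429/16384, -715/32768, …
f·g: L₀ = L_f ⊗_s L_g, ord ≤ 2·1.
h=∫h₀ ⇒ L = L₀·Dx.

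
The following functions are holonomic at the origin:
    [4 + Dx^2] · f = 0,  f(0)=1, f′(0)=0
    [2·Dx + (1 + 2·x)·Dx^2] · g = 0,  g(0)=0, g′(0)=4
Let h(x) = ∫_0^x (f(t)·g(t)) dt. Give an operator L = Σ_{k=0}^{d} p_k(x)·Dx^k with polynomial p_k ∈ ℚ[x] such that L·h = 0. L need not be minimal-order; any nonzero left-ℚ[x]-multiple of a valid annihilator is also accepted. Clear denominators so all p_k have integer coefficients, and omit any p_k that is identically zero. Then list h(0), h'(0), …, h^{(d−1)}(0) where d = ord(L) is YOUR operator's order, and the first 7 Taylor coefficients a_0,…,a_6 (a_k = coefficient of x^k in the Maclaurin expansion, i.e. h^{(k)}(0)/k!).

L = (-48 + 192·x + 1216·x^2 + 2048·x^3 + 1024·x^4)·Dx + (32 + 320·x + 768·x^2 + 512·x^3)·Dx^2 + (160·x + 672·x^2 + 1024·x^3 + 512·x^4)·Dx^3 + (8 + 80·x + 192·x^2 + 128·x^3)·Dx^4 + (3 + 28·x + 92·x^2 + 128·x^3 + 64·x^4)·Dx^5  (order 5).
h: a_k = 0, 0, 2, -4/3, -2/3, 0, 4/5, …
ICs: h(0) = 0, h′(0) = 0, h′′(0) = 4, h′′′(0) = -8, h′′′′(0) = -16.

f: a_k = 1, 0, -2, 0, 2/3, 0, -4/45, …
g: a_k = 0, 4, -4, 16/3, -8, 64/5, -64/3, …
Product ⇒ symmetric product L₀, ord ≤ 4.
h=∫₀ˣh₀: take L = L₀·Dx.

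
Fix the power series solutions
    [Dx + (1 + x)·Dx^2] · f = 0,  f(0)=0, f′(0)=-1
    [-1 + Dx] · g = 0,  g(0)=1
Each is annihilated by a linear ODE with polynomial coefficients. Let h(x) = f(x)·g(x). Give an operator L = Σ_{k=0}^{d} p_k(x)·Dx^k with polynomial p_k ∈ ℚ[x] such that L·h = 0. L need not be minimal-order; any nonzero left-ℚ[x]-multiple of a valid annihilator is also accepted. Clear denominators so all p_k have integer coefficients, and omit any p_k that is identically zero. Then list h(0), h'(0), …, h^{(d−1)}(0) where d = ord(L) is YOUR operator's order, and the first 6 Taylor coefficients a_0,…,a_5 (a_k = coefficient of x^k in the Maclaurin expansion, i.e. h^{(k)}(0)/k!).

L = x + (-1 - 2·x)·Dx + (1 + x)·Dx^2  (order 2).
h: a_k = 0, -1, -1/2, -1/3, 0, -3/40, …
ICs: h(0) = 0, h′(0) = -1.

f: a_k = 0, -1, 1/2, -1/3, 1/4, -1/5, …
g: a_k = 1, 1, 1/2, 1/6, 1/24, 1/120, …
Product ⇒ symmetric product L₀, ord ≤ 2.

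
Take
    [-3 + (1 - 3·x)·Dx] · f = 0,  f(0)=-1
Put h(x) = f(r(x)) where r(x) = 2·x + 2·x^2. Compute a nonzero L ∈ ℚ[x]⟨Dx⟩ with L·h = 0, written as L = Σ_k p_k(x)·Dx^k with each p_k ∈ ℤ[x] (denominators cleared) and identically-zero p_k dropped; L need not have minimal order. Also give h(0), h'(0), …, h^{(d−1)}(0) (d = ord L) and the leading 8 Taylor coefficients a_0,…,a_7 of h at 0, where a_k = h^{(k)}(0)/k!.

f: a_k = -1, -3, -9, -27, -81, -243, -729, -2187, …
f∘r: x↦r, Dx↦Dx/r' in L_f ⇒ L₀.
L = (6 + 12·x) + (-1 + 6·x + 6·x^2)·Dx  (order 1).
h: a_k = -1, -6, -42, -288, -1980, -13608, -93528, -642816, …
ICs: h(0) = -1.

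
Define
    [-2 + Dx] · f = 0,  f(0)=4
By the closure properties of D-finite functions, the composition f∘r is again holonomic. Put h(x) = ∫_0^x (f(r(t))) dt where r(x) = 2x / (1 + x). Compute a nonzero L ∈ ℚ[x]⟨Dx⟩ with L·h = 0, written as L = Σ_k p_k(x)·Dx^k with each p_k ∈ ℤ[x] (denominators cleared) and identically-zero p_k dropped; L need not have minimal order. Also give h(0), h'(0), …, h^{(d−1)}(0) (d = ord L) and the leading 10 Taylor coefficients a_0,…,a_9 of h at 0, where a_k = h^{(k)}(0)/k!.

f: a_k = 4, 8, 8, 16/3, 8/3, 16/15, 16/45, 32/315, 8/315, 16/2835, …
f∘r: x↦r, Dx↦Dx/r' in L_f ⇒ L₀.
Integrate: L := L₀·Dx.
L = -4·Dx + (1 + 2·x + x^2)·Dx^2  (order 2).
h: a_k = 0, 4, 8, 16/3, -4/3, -16/15, 56/45, -176/315, -34/315, 1264/2835, …
ICs: h(0) = 0, h′(0) = 4.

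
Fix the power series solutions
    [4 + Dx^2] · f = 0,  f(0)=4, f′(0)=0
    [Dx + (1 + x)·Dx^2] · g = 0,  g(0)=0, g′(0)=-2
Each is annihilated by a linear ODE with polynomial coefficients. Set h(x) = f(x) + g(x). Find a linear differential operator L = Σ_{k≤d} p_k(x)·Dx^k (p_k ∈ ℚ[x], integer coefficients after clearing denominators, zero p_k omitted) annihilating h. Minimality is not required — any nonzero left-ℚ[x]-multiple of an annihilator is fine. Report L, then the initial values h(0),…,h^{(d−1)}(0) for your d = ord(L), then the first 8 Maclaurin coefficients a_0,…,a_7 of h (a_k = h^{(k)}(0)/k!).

L = (20 + 16·x + 8·x^2)·Dx + (12 + 28·x + 24·x^2 + 8·x^3)·Dx^2 + (5 + 4·x + 2·x^2)·Dx^3 + (3 + 7·x + 6·x^2 + 2·x^3)·Dx^4  (order 4).
h: a_k = 4, -2, -7, -2/3, 19/6, -2/5, -1/45, -2/7, …
ICs: h(0) = 4, h′(0) = -2, h′′(0) = -14, h′′′(0) = -4.

f: a_k = 4, 0, -8, 0, 8/3, 0, -16/45, 0, …
g: a_k = 0, -2, 1, -2/3, 1/2, -2/5, 1/3, -2/7, …
f+g: L₀ = lclm(L_f,L_g), ord ≤ 2+2.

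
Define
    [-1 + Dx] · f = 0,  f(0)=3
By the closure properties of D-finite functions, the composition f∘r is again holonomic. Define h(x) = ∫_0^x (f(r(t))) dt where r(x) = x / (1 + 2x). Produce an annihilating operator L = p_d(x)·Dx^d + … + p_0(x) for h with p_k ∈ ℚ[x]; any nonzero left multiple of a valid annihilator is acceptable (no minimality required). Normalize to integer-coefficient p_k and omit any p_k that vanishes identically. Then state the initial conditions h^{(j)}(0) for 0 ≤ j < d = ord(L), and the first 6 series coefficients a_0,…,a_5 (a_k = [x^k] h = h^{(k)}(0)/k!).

L = -Dx + (1 + 4·x + 4·x^2)·Dx^2  (order 2).
h: a_k = 0, 3, 3/2, -3/2, 13/8, -71/40, …
ICs: h(0) = 0, h′(0) = 3.

f: a_k = 3, 3, 3/2, 1/2, 1/8, 1/40, …
L₀ from L_f via x↦r, Dx↦r'^{-1}Dx.
Integrate: L := L₀·Dx.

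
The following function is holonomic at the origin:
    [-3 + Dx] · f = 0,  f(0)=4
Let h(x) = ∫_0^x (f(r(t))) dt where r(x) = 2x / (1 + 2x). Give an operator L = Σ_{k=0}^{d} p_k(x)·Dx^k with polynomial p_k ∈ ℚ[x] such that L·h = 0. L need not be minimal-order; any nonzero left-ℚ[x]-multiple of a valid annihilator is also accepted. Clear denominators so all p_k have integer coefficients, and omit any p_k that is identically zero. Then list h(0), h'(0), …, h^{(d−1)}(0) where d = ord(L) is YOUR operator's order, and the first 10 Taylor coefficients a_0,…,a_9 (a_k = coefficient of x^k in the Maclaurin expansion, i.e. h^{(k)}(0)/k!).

f: a_k = 4, 12, 18, 18, 27/2, 81/10, 81/20, 243/140, 729/1120, 243/1120, …
Substitute x→r, Dx→(1/r')Dx; clear ⇒ L₀.
h=∫₀ˣh₀: take L = L₀·Dx.
L = -6·Dx + (1 + 4·x + 4·x^2)·Dx^2  (order 2).
h: a_k = 0, 4, 12, 8, -12, 24/5, 56/5, -1104/35, 1644/35, -4328/105, …
ICs: h(0) = 0, h′(0) = 4.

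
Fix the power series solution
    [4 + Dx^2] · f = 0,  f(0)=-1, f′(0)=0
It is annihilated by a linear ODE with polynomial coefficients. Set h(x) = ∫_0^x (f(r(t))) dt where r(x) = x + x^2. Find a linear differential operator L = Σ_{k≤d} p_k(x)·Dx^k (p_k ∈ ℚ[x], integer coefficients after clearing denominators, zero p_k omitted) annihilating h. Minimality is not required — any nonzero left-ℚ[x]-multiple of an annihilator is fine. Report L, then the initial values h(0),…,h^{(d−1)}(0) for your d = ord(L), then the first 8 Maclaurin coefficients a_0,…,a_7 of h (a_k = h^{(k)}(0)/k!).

f: a_k = -1, 0, 2, 0, -2/3, 0, 4/45, 0, …
f∘r: x↦r, Dx↦Dx/r' in L_f ⇒ L₀.
h=∫h₀ ⇒ L = L₀·Dx.
L = (4 + 24·x + 48·x^2 + 32·x^3)·Dx - 2·Dx^2 + (1 + 2·x)·Dx^3  (order 3).
h: a_k = 0, -1, 0, 2/3, 1, 4/15, -4/9, -176/315, …
ICs: h(0) = 0, h′(0) = -1, h′′(0) = 0.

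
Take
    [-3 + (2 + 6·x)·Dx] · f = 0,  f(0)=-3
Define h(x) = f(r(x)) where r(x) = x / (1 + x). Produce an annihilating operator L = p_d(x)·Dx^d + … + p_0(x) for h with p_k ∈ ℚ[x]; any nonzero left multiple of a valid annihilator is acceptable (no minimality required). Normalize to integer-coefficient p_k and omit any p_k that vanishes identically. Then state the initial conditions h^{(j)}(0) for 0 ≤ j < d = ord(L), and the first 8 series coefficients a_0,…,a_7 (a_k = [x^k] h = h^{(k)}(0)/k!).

f: a_k = -3, -9/2, 27/8, -81/16, 1215/128, -5103/256, 45927/1024, -216513/2048, …
Change of var in L_f (x↦r) gives L₀.
L = -3 + (2 + 10·x + 8·x^2)·Dx  (order 1).
h: a_k = -3, -9/2, 63/8, -261/16, 5031/128, -27207/256, 318915/1024, -1975005/2048, …
ICs: h(0) = -3.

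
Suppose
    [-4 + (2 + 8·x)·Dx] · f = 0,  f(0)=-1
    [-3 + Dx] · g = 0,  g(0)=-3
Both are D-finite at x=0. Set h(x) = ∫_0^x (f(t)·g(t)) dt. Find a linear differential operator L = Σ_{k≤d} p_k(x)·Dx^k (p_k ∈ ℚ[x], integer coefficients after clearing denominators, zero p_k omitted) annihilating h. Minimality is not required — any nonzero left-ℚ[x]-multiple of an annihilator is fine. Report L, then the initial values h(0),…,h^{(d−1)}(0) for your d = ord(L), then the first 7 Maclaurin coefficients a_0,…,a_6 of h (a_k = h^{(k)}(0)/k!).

f: a_k = -1, -2, 2, -4, 10, -28, 84, …
g: a_k = -3, -9, -27/2, -27/2, -81/8, -243/40, -243/80, …
L₀ := L_f ⊗_s L_g (sym. prod.), ord ≤ 1.
∫: right-multiply L₀ by Dx.
L = (-5 - 12·x)·Dx + (1 + 4·x)·Dx^2  (order 2).
h: a_k = 0, 3, 15/2, 17/2, 69/8, 129/40, 631/80, …
ICs: h(0) = 0, h′(0) = 3.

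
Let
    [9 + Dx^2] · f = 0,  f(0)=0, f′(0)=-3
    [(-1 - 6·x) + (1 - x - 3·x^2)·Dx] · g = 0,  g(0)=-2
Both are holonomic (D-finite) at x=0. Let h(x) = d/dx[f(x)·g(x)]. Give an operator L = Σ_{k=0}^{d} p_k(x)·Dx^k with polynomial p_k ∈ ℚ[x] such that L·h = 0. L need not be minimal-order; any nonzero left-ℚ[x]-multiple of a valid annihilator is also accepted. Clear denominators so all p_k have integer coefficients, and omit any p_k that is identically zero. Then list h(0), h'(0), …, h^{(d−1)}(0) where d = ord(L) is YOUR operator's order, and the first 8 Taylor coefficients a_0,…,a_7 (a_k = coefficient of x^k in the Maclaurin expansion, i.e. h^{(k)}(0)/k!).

L = (-15 - 54·x - 135·x^2 + 162·x^3 + 243·x^4) + (6·x + 54·x^2 + 108·x^3)·Dx + (1 - 4·x - 9·x^2 + 18·x^3 + 27·x^4)·Dx^2  (order 2).
h: a_k = 6, 12, 45, 132, 1641/4, 10863/10, 119373/40, 54291/7, …
ICs: h(0) = 6, h′(0) = 12.

f: a_k = 0, -3, 0, 9/2, 0, -81/40, 0, 243/560, …
g: a_k = -2, -2, -8, -14, -38, -80, -194, -434, …
h₀=f·g: eliminate ⇒ L₀, order ≤ 2·1.
Differentiate: ansatz ord ≤ ord L₀ ⇒ L.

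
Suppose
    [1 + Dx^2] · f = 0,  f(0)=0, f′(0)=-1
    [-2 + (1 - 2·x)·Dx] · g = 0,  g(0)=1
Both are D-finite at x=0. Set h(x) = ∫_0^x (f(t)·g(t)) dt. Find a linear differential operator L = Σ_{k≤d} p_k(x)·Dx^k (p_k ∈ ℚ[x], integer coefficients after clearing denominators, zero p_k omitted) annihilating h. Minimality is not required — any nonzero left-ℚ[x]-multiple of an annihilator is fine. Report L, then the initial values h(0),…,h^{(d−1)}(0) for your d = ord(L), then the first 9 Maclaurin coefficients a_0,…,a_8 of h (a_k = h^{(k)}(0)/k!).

f: a_k = 0, -1, 0, 1/6, 0, -1/120, 0, 1/5040, 0, …
g: a_k = 1, 2, 4, 8, 16, 32, 64, 128, 256, …
h₀=f·g: eliminate ⇒ L₀, order ≤ 2·1.
h=∫₀ˣh₀: take L = L₀·Dx.
L = (-1 + 2·x)·Dx + 4·Dx^2 + (-1 + 2·x)·Dx^3  (order 3).
h: a_k = 0, 0, -1/2, -2/3, -23/24, -23/15, -1841/720, -263/60, -309287/40320, …
ICs: h(0) = 0, h′(0) = 0, h′′(0) = -1.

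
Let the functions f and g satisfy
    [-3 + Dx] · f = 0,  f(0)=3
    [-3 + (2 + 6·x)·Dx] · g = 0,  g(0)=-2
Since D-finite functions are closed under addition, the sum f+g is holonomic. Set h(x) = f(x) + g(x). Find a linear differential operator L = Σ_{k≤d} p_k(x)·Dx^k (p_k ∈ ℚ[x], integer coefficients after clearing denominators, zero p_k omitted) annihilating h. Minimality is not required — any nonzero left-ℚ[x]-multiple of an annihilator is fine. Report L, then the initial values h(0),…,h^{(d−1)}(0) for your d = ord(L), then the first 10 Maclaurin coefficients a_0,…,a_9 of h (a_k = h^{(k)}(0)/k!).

f: a_k = 3, 9, 27/2, 27/2, 81/8, 243/40, 243/80, 729/560, 2187/4480, 729/4480, …
g: a_k = -2, -3, 9/4, -27/8, 405/64, -1701/128, 15309/512, -72171/1024, 2814669/16384, -14073345/32768, …
Sum ⇒ L₀ = lclm(L_f,L_g) in ℚ(x)⟨Dx⟩.
L = (27 + 54·x) + (-15 - 72·x - 108·x^2)·Dx + (2 + 18·x + 36·x^2)·Dx^2  (order 2).
h: a_k = 1, 6, 63/4, 81/8, 1053/64, -4617/640, 84321/2560, -2479329/35840, 98793351/573440, -492380451/1146880, …
ICs: h(0) = 1, h′(0) = 6.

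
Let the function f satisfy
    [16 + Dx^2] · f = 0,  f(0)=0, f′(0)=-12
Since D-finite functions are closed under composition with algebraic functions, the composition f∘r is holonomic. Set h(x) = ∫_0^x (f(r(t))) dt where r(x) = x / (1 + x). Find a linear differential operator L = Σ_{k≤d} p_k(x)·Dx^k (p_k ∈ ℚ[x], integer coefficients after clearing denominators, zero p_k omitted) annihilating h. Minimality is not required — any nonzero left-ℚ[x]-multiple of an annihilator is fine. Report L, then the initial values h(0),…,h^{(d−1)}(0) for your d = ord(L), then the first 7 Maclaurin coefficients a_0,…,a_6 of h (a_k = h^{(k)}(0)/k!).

f: a_k = 0, -12, 0, 32, 0, -128/5, 0, …
f∘r: x↦r, Dx↦Dx/r' in L_f ⇒ L₀.
h=∫h₀ ⇒ L = L₀·Dx.
L = 16·Dx + (2 + 6·x + 6·x^2 + 2·x^3)·Dx^2 + (1 + 4·x + 6·x^2 + 4·x^3 + x^4)·Dx^3  (order 3).
h: a_k = 0, 0, -6, 4, 5, -84/5, 386/15, …
ICs: h(0) = 0, h′(0) = 0, h′′(0) = -12.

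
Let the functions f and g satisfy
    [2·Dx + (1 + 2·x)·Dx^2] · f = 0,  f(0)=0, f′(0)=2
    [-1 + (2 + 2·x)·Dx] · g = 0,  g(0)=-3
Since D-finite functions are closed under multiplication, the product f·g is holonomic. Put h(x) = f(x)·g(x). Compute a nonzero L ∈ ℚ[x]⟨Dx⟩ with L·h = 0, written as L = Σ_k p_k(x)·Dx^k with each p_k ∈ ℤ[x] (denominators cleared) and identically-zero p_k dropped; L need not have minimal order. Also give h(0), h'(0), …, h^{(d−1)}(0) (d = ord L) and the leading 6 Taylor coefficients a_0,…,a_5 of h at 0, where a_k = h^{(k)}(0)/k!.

L = (-1 + 2·x) + (4 + 4·x)·Dx + (4 + 16·x + 20·x^2 + 8·x^3)·Dx^2  (order 2).
h: a_k = 0, -6, 3, -17/4, 55/8, -3709/320, …
ICs: h(0) = 0, h′(0) = -6.

f: a_k = 0, 2, -2, 8/3, -4, 32/5, …
g: a_k = -3, -3/2, 3/8, -3/16, 15/128, -21/256, …
h₀=f·g: eliminate ⇒ L₀, order ≤ 2·1.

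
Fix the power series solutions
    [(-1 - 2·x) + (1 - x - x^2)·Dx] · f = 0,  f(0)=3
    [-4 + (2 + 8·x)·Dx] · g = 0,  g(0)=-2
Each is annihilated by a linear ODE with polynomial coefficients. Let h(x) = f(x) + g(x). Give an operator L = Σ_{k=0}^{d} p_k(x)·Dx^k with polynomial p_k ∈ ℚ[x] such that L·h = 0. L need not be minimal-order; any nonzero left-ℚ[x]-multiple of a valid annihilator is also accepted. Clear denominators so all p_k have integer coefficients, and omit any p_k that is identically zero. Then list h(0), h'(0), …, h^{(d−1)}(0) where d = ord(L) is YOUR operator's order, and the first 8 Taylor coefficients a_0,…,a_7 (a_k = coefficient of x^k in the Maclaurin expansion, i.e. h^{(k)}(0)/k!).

L = (-12 - 48·x - 48·x^2 - 40·x^3) + (8 + 30·x + 114·x^2 + 152·x^3 + 100·x^4)·Dx + (1 - 5·x - 39·x^2 + 6·x^3 + 82·x^4 + 40·x^5)·Dx^2  (order 2).
h: a_k = 1, -1, 10, 1, 35, -32, 207, -465, …
ICs: h(0) = 1, h′(0) = -1.

f: a_k = 3, 3, 6, 9, 15, 24, 39, 63, …
g: a_k = -2, -4, 4, -8, 20, -56, 168, -528, …
h₀=f+g: left-lcm gives L₀, ord ≤ 2.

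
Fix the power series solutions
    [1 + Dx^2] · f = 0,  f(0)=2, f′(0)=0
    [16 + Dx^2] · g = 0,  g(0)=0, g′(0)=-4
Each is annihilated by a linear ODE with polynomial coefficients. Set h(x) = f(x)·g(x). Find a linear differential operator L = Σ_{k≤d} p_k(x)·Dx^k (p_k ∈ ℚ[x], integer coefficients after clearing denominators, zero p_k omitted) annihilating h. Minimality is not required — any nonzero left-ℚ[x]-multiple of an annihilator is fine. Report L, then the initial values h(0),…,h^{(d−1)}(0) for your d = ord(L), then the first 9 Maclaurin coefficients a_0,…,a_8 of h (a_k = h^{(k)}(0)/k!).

L = 225 + 34·Dx^2 + Dx^4  (order 4).
h: a_k = 0, -8, 0, 76/3, 0, -421/15, 0, 10039/630, 0, …
ICs: h(0) = 0, h′(0) = -8, h′′(0) = 0, h′′′(0) = 152.

f: a_k = 2, 0, -1, 0, 1/12, 0, -1/360, 0, 1/20160, …
g: a_k = 0, -4, 0, 32/3, 0, -128/15, 0, 1024/315, 0, …
Product ⇒ symmetric product L₀, ord ≤ 4.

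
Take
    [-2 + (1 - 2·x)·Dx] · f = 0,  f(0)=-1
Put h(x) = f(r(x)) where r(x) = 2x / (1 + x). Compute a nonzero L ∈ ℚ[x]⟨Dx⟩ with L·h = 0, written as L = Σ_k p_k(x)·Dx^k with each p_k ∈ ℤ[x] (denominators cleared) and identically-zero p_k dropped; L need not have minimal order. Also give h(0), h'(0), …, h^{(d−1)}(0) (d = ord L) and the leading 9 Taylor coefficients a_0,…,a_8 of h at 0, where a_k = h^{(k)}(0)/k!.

f: a_k = -1, -2, -4, -8, -16, -32, -64, -128, -256, …
Substitute x→r, Dx→(1/r')Dx; clear ⇒ L₀.
L = 4 + (-1 + 2·x + 3·x^2)·Dx  (order 1).
h: a_k = -1, -4, -12, -36, -108, -324, -972, -2916, -8748, …
ICs: h(0) = -1.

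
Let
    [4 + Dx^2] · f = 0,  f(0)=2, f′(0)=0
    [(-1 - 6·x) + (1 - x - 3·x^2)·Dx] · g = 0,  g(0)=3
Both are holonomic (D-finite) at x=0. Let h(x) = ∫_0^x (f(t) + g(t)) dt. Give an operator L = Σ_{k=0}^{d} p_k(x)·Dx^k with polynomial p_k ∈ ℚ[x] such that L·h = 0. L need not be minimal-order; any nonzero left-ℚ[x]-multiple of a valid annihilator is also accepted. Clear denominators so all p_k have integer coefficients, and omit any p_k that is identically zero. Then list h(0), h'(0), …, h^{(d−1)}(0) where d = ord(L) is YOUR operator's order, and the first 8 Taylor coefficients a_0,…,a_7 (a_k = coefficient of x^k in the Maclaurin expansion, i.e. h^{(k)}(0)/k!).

L = (-92 - 608·x - 512·x^2 - 1104·x^3 - 360·x^4 - 432·x^5)·Dx + (24 - 4·x - 24·x^2 - 80·x^3 - 180·x^4 - 216·x^5 - 216·x^6)·Dx^2 + (-23 - 152·x - 128·x^2 - 276·x^3 - 90·x^4 - 108·x^5)·Dx^3 + (6 - x - 6·x^2 - 20·x^3 - 45·x^4 - 54·x^5 - 54·x^6)·Dx^4  (order 4).
h: a_k = 0, 5, 3/2, 8/3, 21/4, 35/3, 20, 13087/315, …
ICs: h(0) = 0, h′(0) = 5, h′′(0) = 3, h′′′(0) = 16.

f: a_k = 2, 0, -4, 0, 4/3, 0, -8/45, 0, …
g: a_k = 3, 3, 12, 21, 57, 120, 291, 651, …
f+g: L₀ = lclm(L_f,L_g), ord ≤ 2+1.
h=∫₀ˣh₀: take L = L₀·Dx.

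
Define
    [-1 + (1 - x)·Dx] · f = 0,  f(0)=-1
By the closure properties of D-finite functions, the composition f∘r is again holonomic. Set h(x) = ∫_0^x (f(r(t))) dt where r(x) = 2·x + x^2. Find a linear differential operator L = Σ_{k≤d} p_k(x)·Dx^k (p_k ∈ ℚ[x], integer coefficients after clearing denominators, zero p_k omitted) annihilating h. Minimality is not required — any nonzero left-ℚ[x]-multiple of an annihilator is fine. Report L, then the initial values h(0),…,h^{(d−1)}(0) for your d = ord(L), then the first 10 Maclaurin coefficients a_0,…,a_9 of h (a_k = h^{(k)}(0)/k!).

L = (2 + 2·x)·Dx + (-1 + 2·x + x^2)·Dx^2  (order 2).
h: a_k = 0, -1, -1, -5/3, -3, -29/5, -35/3, -169/7, -51, -985/9, …
ICs: h(0) = 0, h′(0) = -1.

f: a_k = -1, -1, -1, -1, -1, -1, -1, -1, -1, -1, …
Substitute x→r, Dx→(1/r')Dx; clear ⇒ L₀.
∫: right-multiply L₀ by Dx.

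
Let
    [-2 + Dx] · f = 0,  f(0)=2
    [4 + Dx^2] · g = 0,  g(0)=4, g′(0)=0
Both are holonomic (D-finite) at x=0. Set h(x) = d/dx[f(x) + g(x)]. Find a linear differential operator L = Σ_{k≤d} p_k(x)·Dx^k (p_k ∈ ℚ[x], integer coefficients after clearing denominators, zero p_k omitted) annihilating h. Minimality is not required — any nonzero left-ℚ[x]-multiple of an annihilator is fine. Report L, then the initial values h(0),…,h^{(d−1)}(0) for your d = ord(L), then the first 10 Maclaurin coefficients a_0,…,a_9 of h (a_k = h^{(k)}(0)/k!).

f: a_k = 2, 4, 4, 8/3, 4/3, 8/15, 8/45, 16/315, 4/315, 8/2835, …
g: a_k = 4, 0, -8, 0, 8/3, 0, -16/45, 0, 8/315, 0, …
f+g: L₀ = lclm(L_f,L_g), ord ≤ 1+2.
Derive L from L₀ (diff closure).
L = 8 - 4·Dx + 2·Dx^2 - Dx^3  (order 3).
h: a_k = 4, -8, 8, 16, 8/3, -16/15, 16/45, 32/105, 8/315, -16/2835, …
ICs: h(0) = 4, h′(0) = -8, h′′(0) = 16.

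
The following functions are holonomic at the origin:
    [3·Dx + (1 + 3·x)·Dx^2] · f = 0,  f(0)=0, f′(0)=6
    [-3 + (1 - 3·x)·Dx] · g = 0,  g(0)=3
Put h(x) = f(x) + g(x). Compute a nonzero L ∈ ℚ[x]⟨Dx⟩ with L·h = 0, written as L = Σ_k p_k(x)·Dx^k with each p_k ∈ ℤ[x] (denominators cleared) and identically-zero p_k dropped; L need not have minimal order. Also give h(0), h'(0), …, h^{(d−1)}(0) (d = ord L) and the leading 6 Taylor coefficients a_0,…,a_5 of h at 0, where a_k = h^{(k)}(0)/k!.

f: a_k = 0, 6, -9, 18, -81/2, 486/5, …
g: a_k = 3, 9, 27, 81, 243, 729, …
h₀=f+g: left-lcm gives L₀, ord ≤ 3.
L = (-30 - 18·x)·Dx + (-4 - 48·x - 36·x^2)·Dx^2 + (1 + x - 9·x^2 - 9·x^3)·Dx^3  (order 3).
h: a_k = 3, 15, 18, 99, 405/2, 4131/5, …
ICs: h(0) = 3, h′(0) = 15, h′′(0) = 36.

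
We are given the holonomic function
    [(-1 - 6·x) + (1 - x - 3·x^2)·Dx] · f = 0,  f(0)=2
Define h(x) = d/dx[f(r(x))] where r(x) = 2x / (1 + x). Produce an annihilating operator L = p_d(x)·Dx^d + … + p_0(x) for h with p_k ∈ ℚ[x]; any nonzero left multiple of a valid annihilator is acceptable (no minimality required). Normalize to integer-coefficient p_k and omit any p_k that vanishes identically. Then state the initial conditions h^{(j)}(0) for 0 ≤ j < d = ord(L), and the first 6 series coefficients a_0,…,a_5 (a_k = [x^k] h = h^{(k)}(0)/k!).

f: a_k = 2, 2, 8, 14, 38, 80, …
Change of var in L_f (x↦r) gives L₀.
Differentiate: ansatz ord ≤ ord L₀ ⇒ L.
L = (14 + 78·x + 546·x^2 + 338·x^3) + (-1 - 14·x + 182·x^3 + 169·x^4)·Dx  (order 1).
h: a_k = 4, 56, 156, 1456, 3380, 28392, …
ICs: h(0) = 4.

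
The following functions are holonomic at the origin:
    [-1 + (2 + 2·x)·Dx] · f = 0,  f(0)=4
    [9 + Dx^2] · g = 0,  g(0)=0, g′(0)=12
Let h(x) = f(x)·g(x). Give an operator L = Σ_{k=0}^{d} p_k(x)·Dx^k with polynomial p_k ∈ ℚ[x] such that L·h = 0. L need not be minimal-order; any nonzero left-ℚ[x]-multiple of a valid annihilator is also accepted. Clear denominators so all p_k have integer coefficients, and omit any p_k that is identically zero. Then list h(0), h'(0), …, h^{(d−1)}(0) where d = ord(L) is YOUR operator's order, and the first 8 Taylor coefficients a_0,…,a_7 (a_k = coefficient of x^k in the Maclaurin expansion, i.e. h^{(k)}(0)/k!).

f: a_k = 4, 2, -1/2, 1/4, -5/32, 7/64, -21/256, 33/512, …
g: a_k = 0, 12, 0, -18, 0, 81/10, 0, -243/140, …
f·g: L₀ = L_f ⊗_s L_g, ord ≤ 1·2.
L = (39 + 72·x + 36·x^2) + (-4 - 4·x)·Dx + (4 + 8·x + 4·x^2)·Dx^2  (order 2).
h: a_k = 0, 48, 24, -78, -33, 1581/40, 1041/80, -20529/2240, …
ICs: h(0) = 0, h′(0) = 48.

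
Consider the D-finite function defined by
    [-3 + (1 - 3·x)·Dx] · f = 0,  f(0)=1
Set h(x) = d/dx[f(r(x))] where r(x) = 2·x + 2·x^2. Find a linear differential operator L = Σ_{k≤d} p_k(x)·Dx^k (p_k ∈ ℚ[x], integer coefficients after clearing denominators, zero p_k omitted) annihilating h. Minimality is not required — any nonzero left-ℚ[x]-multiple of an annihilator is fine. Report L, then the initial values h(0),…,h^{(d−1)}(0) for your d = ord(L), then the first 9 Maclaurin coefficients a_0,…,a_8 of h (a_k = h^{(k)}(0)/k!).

L = (14 + 36·x + 36·x^2) + (-1 + 4·x + 18·x^2 + 12·x^3)·Dx  (order 1).
h: a_k = 6, 84, 864, 7920, 68040, 561168, 4499712, 35344512, 273287520, …
ICs: h(0) = 6.

f: a_k = 1, 3, 9, 27, 81, 243, 729, 2187, 6561, …
h₀=f(r): pull back L_f along r ⇒ L₀.
Derive L from L₀ (diff closure).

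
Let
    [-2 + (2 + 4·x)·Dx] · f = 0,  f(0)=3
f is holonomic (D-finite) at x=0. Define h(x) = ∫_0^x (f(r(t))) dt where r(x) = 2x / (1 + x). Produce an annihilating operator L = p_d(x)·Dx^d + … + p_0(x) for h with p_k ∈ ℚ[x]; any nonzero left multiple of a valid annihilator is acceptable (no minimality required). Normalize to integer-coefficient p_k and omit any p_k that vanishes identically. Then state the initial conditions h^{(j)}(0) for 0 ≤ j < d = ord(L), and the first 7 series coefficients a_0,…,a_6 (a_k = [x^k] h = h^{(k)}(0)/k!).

f: a_k = 3, 3, -3/2, 3/2, -15/8, 21/8, -63/16, …
f∘r: x↦r, Dx↦Dx/r' in L_f ⇒ L₀.
h=∫h₀ ⇒ L = L₀·Dx.
L = -2·Dx + (1 + 6·x + 5·x^2)·Dx^2  (order 2).
h: a_k = 0, 3, 3, -4, 15/2, -18, 51, …
ICs: h(0) = 0, h′(0) = 3.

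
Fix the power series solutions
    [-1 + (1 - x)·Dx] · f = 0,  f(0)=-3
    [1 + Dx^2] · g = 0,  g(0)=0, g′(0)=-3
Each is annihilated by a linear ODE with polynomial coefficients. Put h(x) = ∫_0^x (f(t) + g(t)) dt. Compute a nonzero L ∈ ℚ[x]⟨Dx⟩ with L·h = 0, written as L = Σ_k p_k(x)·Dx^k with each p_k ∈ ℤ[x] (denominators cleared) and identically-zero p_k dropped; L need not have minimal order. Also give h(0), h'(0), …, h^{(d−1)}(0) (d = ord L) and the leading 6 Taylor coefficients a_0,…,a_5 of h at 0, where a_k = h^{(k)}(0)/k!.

L = (7 - 2·x + x^2)·Dx + (-3 + 5·x - 3·x^2 + x^3)·Dx^2 + (7 - 2·x + x^2)·Dx^3 + (-3 + 5·x - 3·x^2 + x^3)·Dx^4  (order 4).
h: a_k = 0, -3, -3, -1, -5/8, -3/5, …
ICs: h(0) = 0, h′(0) = -3, h′′(0) = -6, h′′′(0) = -6.

f: a_k = -3, -3, -3, -3, -3, -3, …
g: a_k = 0, -3, 0, 1/2, 0, -1/40, …
L₀ := lclm(L_f,L_g); ord L₀ ≤ 1+2.
Integrate: L := L₀·Dx.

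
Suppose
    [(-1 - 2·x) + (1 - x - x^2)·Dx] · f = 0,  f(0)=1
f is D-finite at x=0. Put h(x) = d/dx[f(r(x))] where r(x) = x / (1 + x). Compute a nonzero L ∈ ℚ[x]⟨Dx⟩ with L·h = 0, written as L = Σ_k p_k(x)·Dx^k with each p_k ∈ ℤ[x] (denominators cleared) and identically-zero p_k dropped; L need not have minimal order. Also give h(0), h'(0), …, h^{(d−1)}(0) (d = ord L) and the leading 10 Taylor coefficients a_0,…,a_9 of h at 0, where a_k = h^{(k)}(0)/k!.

L = (2 + 6·x + 12·x^2 + 6·x^3) + (-1 - 5·x - 6·x^2 + x^3 + 3·x^4)·Dx  (order 1).
h: a_k = 1, 2, 0, 4, -5, 12, -21, 40, -72, 130, …
ICs: h(0) = 1.

f: a_k = 1, 1, 2, 3, 5, 8, 13, 21, 34, 55, …
f∘r: x↦r, Dx↦Dx/r' in L_f ⇒ L₀.
h₀' ⇒ L via d/dx closure of L₀.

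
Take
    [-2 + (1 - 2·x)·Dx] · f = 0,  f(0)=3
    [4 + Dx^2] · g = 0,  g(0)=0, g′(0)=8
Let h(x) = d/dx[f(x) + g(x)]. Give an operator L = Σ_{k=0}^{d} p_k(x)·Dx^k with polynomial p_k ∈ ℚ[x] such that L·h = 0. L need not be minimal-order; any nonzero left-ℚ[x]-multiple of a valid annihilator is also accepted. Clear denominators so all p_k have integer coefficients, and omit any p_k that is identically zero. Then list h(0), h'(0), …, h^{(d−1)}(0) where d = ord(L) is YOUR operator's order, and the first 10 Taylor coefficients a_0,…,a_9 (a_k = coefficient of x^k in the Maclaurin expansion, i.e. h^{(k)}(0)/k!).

f: a_k = 3, 6, 12, 24, 48, 96, 192, 384, 768, 1536, …
g: a_k = 0, 8, 0, -16/3, 0, 16/15, 0, -32/315, 0, 16/2835, …
h₀=f+g: left-lcm gives L₀, ord ≤ 3.
h=h₀': d/dx-closure on L₀ ⇒ L.
L = (208 - 64·x + 64·x^2) + (-28 + 72·x - 48·x^2 + 32·x^3)·Dx + (52 - 16·x + 16·x^2)·Dx^2 + (-7 + 18·x - 12·x^2 + 8·x^3)·Dx^3  (order 3).
h: a_k = 14, 24, 56, 192, 1456/3, 1152, 120928/45, 6144, 4354576/315, 30720, …
ICs: h(0) = 14, h′(0) = 24, h′′(0) = 112.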